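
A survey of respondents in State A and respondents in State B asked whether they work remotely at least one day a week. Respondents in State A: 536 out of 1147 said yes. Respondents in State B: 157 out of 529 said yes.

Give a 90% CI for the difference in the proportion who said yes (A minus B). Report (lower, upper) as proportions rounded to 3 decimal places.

Sample proportions: 536/1147 = 0.4673, 157/529 = 0.2968.
Each SE is √(p̂(1−p̂)/n): √(0.4673·0.5327/1147) = 0.01473 and √(0.2968·0.7032/529) = 0.01986.
SE(p̂₁ − p̂₂) = √(SE₁² + SE₂²) = √(0.0002169729 + 0.0003944196) = 0.02473, since the two samples are independent.
At 90% confidence z* = 1.645; margin = 1.645 × 0.02473 = 0.04068.
The difference is 0.4673 − 0.2968 = 0.1705, so the interval is 0.1705 ± 0.04068 = (0.130, 0.211).

(0.130, 0.211)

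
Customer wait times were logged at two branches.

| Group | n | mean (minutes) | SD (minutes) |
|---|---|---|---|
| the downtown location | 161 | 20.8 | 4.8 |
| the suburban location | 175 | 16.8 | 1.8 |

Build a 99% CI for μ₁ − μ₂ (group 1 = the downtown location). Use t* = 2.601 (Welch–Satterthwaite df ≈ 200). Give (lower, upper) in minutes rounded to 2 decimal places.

(2.95, 5.05)

Standard errors of each mean: 4.8/√161 = 0.3783 and 1.8/√175 = 0.1361.
SE(x̄₁ − x̄₂) = √(0.3783² + 0.1361²) = 0.4020 for independent samples with unequal variances.
With t* = 2.601, the margin is 2.601 × 0.4020 = 1.0456.
x̄₁ − x̄₂ = 20.8 − 16.8 = 4.0000; the interval is 4.0000 ± 1.0456 = (2.95, 5.05).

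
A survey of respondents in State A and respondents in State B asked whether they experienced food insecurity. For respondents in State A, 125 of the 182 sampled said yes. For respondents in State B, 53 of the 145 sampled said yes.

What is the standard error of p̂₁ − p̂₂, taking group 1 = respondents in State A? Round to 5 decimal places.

p̂₁ = 125/182 = 0.6868 and p̂₂ = 53/145 = 0.3655.
SE₁ = √(p̂₁(1−p̂₁)/n₁) = √(0.6868·0.3132/182) = 0.03438; SE₂ = √(0.3655·0.6345/145) = 0.03999.
Independent samples: SE of the difference = √(SE₁² + SE₂²) = √(0.0011819844 + 0.0015992001) = 0.05274.

0.05274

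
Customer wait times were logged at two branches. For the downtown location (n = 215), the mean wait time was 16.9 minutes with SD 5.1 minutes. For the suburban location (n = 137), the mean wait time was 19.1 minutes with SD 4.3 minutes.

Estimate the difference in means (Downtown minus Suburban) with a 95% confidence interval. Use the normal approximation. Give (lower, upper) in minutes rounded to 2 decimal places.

Per-group SEs: s₁/√n₁ = 5.1/√215 = 0.3478, s₂/√n₂ = 4.3/√137 = 0.3674.
Unpooled SE of the difference: √(0.12096484 + 0.13498276) = 0.5059.
Margin of error = z* · SE = 1.960 × 0.5059 = 0.9916.
x̄₁ − x̄₂ = 16.9 − 19.1 = -2.2000.
CI: -2.2000 ± 0.9916 = (-3.19, -1.21).

(-3.19, -1.21)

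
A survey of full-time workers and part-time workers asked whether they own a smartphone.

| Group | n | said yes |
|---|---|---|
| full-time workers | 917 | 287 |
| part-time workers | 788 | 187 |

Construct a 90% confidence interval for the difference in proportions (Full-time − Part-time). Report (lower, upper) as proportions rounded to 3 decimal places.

(0.040, 0.111)

Sample proportions: 287/917 = 0.3130, 187/788 = 0.2373.
Each SE is √(p̂(1−p̂)/n): √(0.3130·0.6870/917) = 0.01531 and √(0.2373·0.7627/788) = 0.01516.
SE(p̂₁ − p̂₂) = √(SE₁² + SE₂²) = √(0.0002343961 + 0.0002298256) = 0.02155, since the two samples are independent.
At 90% confidence z* = 1.645; margin = 1.645 × 0.02155 = 0.03545.
The difference is 0.3130 − 0.2373 = 0.0757, so the interval is 0.0757 ± 0.03545 = (0.040, 0.111).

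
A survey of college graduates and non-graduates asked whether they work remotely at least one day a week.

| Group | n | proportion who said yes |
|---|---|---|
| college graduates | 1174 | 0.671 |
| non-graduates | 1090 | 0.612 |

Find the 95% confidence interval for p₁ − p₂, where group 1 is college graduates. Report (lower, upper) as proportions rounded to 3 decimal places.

The two standard errors are √(0.6710×0.3290/1174) = 0.01371 and √(0.6120×0.3880/1090) = 0.01476.
Because the samples are independent, SE_diff = √(0.01371² + 0.01476²) = 0.02015.
Using z* = 1.960 for 95%, ME = 1.960 × 0.02015 = 0.03949.
p̂₁ − p̂₂ = 0.0590; interval 0.0590 ± 0.03949 gives (0.020, 0.098).

(0.020, 0.098)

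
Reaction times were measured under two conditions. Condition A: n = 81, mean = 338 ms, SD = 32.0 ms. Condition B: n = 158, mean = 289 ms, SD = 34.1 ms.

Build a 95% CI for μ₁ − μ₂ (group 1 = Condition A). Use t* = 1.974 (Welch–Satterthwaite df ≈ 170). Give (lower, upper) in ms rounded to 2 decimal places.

(40.17, 57.83)

Per-group SEs: s₁/√n₁ = 32.0/√81 = 3.5556, s₂/√n₂ = 34.1/√158 = 2.7129.
Unpooled SE of the difference: √(12.64229136 + 7.35982641) = 4.4724.
Margin of error = t* · SE = 1.974 × 4.4724 = 8.8285.
x̄₁ − x̄₂ = 338 − 289 = 49.0000.
CI: 49.0000 ± 8.8285 = (40.17, 57.83).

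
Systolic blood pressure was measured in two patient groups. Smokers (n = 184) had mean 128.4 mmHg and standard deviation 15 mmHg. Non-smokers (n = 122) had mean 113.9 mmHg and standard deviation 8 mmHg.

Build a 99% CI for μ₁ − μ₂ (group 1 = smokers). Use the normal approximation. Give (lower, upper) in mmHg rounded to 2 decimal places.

Per-group SEs: s₁/√n₁ = 15/√184 = 1.1058, s₂/√n₂ = 8/√122 = 0.7243.
Unpooled SE of the difference: √(1.22279364 + 0.52461049) = 1.3219.
Margin of error = z* · SE = 2.576 × 1.3219 = 3.4052.
x̄₁ − x̄₂ = 128.4 − 113.9 = 14.5000.
CI: 14.5000 ± 3.4052 = (11.09, 17.91).

(11.09, 17.91)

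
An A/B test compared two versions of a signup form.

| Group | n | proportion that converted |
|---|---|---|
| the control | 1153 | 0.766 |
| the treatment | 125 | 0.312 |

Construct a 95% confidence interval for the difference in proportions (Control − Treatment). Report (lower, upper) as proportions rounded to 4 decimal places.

The two standard errors are √(0.7660×0.2340/1153) = 0.01247 and √(0.3120×0.6880/125) = 0.04144.
Because the samples are independent, SE_diff = √(0.01247² + 0.04144²) = 0.04328.
Using z* = 1.960 for 95%, ME = 1.960 × 0.04328 = 0.08483.
p̂₁ − p̂₂ = 0.4540; interval 0.4540 ± 0.08483 gives (0.3692, 0.5388).

(0.3692, 0.5388)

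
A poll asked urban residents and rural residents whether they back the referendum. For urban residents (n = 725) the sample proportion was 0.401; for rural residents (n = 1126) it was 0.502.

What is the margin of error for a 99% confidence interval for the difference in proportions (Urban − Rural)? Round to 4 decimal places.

0.0606

The two standard errors are √(0.4010×0.5990/725) = 0.01820 and √(0.5020×0.4980/1126) = 0.01490.
Because the samples are independent, SE_diff = √(0.01820² + 0.01490²) = 0.02352.
Using z* = 2.576 for 99%, ME = 2.576 × 0.02352 = 0.06059.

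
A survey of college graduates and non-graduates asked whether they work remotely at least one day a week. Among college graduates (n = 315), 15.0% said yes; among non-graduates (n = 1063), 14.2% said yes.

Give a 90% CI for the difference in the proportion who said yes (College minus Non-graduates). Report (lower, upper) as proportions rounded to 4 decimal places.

The two standard errors are √(0.1500×0.8500/315) = 0.02012 and √(0.1420×0.8580/1063) = 0.01071.
Because the samples are independent, SE_diff = √(0.02012² + 0.01071²) = 0.02279.
Using z* = 1.645 for 90%, ME = 1.645 × 0.02279 = 0.03749.
p̂₁ − p̂₂ = 0.0080; interval 0.0080 ± 0.03749 gives (-0.0295, 0.0455).

(-0.0295, 0.0455)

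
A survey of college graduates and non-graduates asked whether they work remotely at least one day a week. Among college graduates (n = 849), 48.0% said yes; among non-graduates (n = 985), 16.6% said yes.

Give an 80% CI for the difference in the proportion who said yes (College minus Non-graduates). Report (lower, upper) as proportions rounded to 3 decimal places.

Each SE is √(p̂(1−p̂)/n): √(0.4800·0.5200/849) = 0.01715 and √(0.1660·0.8340/985) = 0.01186.
SE(p̂₁ − p̂₂) = √(SE₁² + SE₂²) = √(0.0002941225 + 0.0001406596) = 0.02085, since the two samples are independent.
At 80% confidence z* = 1.282; margin = 1.282 × 0.02085 = 0.02673.
The difference is 0.4800 − 0.1660 = 0.3140, so the interval is 0.3140 ± 0.02673 = (0.287, 0.341).

(0.287, 0.341)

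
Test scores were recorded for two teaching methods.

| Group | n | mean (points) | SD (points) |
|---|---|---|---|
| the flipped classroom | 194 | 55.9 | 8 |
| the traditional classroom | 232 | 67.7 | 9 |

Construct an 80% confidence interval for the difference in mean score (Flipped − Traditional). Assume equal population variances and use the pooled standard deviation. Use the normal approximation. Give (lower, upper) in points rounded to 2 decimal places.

(-12.87, -10.73)

s_p = √[((n₁−1)s₁² + (n₂−1)s₂²)/(n₁+n₂−2)] = √[(193·8² + 231·9²)/424] = 8.5593.
SE = 8.5593·√(1/194 + 1/232) = 0.8327.
With z* = 1.282, margin = 1.282 × 0.8327 = 1.0675.
x̄₁ − x̄₂ = 55.9 − 67.7 = -11.8000; interval -11.8000 ± 1.0675 = (-12.87, -10.73).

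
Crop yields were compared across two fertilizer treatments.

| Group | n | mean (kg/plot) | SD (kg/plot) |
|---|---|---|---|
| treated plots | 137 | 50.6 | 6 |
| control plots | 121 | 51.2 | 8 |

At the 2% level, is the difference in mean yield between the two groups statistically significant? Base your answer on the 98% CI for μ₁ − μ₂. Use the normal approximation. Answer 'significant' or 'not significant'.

SE₁ = s₁/√n₁ = 6/√137 = 0.5126; SE₂ = 8/√121 = 0.7273.
Independent samples, unequal variances: SE_diff = √(SE₁² + SE₂²) = √(0.26275876 + 0.52896529) = 0.8898.
z* = 2.326, so margin of error = 2.326 × 0.8898 = 2.0697.
Difference in means = 50.6 − 51.2 = -0.6000.
-0.6000 ± 2.0697 → (-2.6697, 1.4697).
The interval (-2.6697, 1.4697) contains 0, so the difference is not significant.

not significant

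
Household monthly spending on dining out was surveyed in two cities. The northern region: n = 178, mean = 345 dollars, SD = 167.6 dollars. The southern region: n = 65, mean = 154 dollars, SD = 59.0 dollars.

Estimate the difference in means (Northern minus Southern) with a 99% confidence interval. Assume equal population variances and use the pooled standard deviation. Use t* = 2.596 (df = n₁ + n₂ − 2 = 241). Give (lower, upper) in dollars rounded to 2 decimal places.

s_p = √[((n₁−1)s₁² + (n₂−1)s₂²)/(n₁+n₂−2)] = √[(177·167.6² + 64·59.0²)/241] = 146.8150.
SE = 146.8150·√(1/178 + 1/65) = 21.2768.
With t* = 2.596, margin = 2.596 × 21.2768 = 55.2346.
x̄₁ − x̄₂ = 345 − 154 = 191.0000; interval 191.0000 ± 55.2346 = (135.77, 246.23).

(135.77, 246.23)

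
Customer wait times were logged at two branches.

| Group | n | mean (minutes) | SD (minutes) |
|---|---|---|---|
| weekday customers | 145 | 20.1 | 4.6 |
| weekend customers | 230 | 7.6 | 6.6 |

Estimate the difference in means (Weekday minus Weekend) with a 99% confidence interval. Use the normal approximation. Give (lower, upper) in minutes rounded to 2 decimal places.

(11.01, 13.99)

SE₁ = s₁/√n₁ = 4.6/√145 = 0.3820; SE₂ = 6.6/√230 = 0.4352.
Independent samples, unequal variances: SE_diff = √(SE₁² + SE₂²) = √(0.145924 + 0.18939904) = 0.5791.
z* = 2.576, so margin of error = 2.576 × 0.5791 = 1.4918.
Difference in means = 20.1 − 7.6 = 12.5000.
12.5000 ± 1.4918 → (11.01, 13.99).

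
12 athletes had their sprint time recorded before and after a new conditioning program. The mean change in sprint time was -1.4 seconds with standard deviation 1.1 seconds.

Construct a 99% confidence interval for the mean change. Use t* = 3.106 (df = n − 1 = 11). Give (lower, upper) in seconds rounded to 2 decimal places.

This is a matched-pairs design, so SE = s_d/√n = 1.1/√12 = 0.3175.
Margin = 3.106 × 0.3175 = 0.9862; the interval is -1.4 ± 0.9862 = (-2.39, -0.41).

(-2.39, -0.41)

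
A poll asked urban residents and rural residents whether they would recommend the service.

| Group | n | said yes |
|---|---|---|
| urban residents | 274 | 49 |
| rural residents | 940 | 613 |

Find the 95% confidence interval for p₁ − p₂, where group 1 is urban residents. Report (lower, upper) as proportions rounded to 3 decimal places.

p̂₁ = 49/274 = 0.1788 and p̂₂ = 613/940 = 0.6521.
SE₁ = √(p̂₁(1−p̂₁)/n₁) = √(0.1788·0.8212/274) = 0.02315; SE₂ = √(0.6521·0.3479/940) = 0.01554.
Independent samples: SE of the difference = √(SE₁² + SE₂²) = √(0.0005359225 + 0.0002414916) = 0.02788.
z* for 95% confidence is 1.960, so the margin of error is 1.960 × 0.02788 = 0.05464.
Point estimate p̂₁ − p̂₂ = 0.1788 − 0.6521 = -0.4733.
-0.4733 ± 0.05464 → (-0.528, -0.419).

(-0.528, -0.419)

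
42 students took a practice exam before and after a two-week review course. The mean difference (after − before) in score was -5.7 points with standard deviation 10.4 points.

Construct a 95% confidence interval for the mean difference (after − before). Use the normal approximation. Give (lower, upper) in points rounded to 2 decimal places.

(-8.85, -2.55)

Paired design: SE = s_d/√n = 10.4/√42 = 1.6048.
z* = 1.960; margin of error = 1.960 × 1.6048 = 3.1454.
-5.7 ± 3.1454 → (-8.85, -2.55).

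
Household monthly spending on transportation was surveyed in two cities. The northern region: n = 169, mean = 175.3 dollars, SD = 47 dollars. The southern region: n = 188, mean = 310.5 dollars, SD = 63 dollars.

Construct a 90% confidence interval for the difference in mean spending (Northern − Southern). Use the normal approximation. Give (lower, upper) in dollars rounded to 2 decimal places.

SE₁ = s₁/√n₁ = 47/√169 = 3.6154; SE₂ = 63/√188 = 4.5947.
Independent samples, unequal variances: SE_diff = √(SE₁² + SE₂²) = √(13.07111716 + 21.11126809) = 5.8466.
z* = 1.645, so margin of error = 1.645 × 5.8466 = 9.6177.
Difference in means = 175.3 − 310.5 = -135.2000.
-135.2000 ± 9.6177 → (-144.82, -125.58).

(-144.82, -125.58)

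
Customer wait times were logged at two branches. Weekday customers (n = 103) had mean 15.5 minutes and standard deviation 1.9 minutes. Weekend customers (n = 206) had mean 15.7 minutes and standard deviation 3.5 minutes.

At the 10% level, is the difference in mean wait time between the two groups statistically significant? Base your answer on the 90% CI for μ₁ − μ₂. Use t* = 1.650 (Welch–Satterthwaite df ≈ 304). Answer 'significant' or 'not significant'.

not significant

SE₁ = s₁/√n₁ = 1.9/√103 = 0.1872; SE₂ = 3.5/√206 = 0.2439.
Independent samples, unequal variances: SE_diff = √(SE₁² + SE₂²) = √(0.03504384 + 0.05948721) = 0.3075.
t* = 1.650, so margin of error = 1.650 × 0.3075 = 0.5074.
Difference in means = 15.5 − 15.7 = -0.2000.
-0.2000 ± 0.5074 → (-0.7074, 0.3074).
The interval (-0.7074, 0.3074) contains 0, so the difference is not significant.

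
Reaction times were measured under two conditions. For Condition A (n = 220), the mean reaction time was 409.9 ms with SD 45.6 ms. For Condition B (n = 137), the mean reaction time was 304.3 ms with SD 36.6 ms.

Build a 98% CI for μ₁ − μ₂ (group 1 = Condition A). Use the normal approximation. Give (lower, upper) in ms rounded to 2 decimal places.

Standard errors of each mean: 45.6/√220 = 3.0744 and 36.6/√137 = 3.1269.
SE(x̄₁ − x̄₂) = √(3.0744² + 3.1269²) = 4.3851 for independent samples with unequal variances.
With z* = 2.326, the margin is 2.326 × 4.3851 = 10.1997.
x̄₁ − x̄₂ = 409.9 − 304.3 = 105.6000; the interval is 105.6000 ± 10.1997 = (95.40, 115.80).

(95.40, 115.80)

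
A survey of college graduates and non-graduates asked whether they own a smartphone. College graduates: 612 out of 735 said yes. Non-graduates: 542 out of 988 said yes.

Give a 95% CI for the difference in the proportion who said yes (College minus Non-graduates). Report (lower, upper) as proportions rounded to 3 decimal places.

(0.243, 0.325)

First, p̂₁ = 612/735 = 0.8327; p̂₂ = 542/988 = 0.5486.
The two standard errors are √(0.8327×0.1673/735) = 0.01377 and √(0.5486×0.4514/988) = 0.01583.
Because the samples are independent, SE_diff = √(0.01377² + 0.01583²) = 0.02098.
Using z* = 1.960 for 95%, ME = 1.960 × 0.02098 = 0.04112.
p̂₁ − p̂₂ = 0.2841; interval 0.2841 ± 0.04112 gives (0.243, 0.325).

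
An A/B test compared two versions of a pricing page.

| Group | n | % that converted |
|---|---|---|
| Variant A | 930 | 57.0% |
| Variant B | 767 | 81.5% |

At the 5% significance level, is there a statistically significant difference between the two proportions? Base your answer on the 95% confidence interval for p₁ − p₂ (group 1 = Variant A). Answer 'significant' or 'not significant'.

significant

SE₁ = √(p̂₁(1−p̂₁)/n₁) = √(0.5700·0.4300/930) = 0.01623; SE₂ = √(0.8150·0.1850/767) = 0.01402.
Independent samples: SE of the difference = √(SE₁² + SE₂²) = √(0.0002634129 + 0.0001965604) = 0.02145.
z* for 95% confidence is 1.960, so the margin of error is 1.960 × 0.02145 = 0.04204.
Point estimate p̂₁ − p̂₂ = 0.5700 − 0.8150 = -0.2450.
-0.2450 ± 0.04204 → (-0.28704, -0.20296).
The interval (-0.28704, -0.20296) does not contain 0, so the difference is significant.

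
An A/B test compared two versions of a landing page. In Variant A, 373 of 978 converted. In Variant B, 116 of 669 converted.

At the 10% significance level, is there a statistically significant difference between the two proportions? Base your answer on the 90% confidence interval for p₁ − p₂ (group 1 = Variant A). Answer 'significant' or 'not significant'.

p̂₁ = 373/978 = 0.3814 and p̂₂ = 116/669 = 0.1734.
SE₁ = √(p̂₁(1−p̂₁)/n₁) = √(0.3814·0.6186/978) = 0.01553; SE₂ = √(0.1734·0.8266/669) = 0.01464.
Independent samples: SE of the difference = √(SE₁² + SE₂²) = √(0.0002411809 + 0.0002143296) = 0.02134.
z* for 90% confidence is 1.645, so the margin of error is 1.645 × 0.02134 = 0.03510.
Point estimate p̂₁ − p̂₂ = 0.3814 − 0.1734 = 0.2080.
0.2080 ± 0.03510 → (0.17290, 0.24310).
The interval (0.17290, 0.24310) does not contain 0, so the difference is significant.

significant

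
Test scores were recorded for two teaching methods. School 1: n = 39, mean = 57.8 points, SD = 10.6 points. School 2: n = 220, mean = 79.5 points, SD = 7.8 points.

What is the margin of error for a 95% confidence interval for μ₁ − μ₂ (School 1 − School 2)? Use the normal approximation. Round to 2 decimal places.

SE₁ = s₁/√n₁ = 10.6/√39 = 1.6974; SE₂ = 7.8/√220 = 0.5259.
Independent samples, unequal variances: SE_diff = √(SE₁² + SE₂²) = √(2.88116676 + 0.27657081) = 1.7770.
z* = 1.960, so margin of error = 1.960 × 1.7770 = 3.4829.

3.48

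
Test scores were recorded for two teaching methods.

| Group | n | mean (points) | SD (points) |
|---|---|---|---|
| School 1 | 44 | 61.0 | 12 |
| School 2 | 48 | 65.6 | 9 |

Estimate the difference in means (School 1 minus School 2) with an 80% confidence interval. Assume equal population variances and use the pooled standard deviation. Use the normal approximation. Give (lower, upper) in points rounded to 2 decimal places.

Pooled variance s_p² = [43·12² + 47·9²] / (44+48−2) = 111.1000, so s_p = 10.5404.
SE_diff = s_p·√(1/n₁ + 1/n₂) = 10.5404·√(1/44 + 1/48) = 2.1999.
z* = 1.282; margin = 1.282 × 2.1999 = 2.8203.
Difference = 61.0 − 65.6 = -4.6000.
-4.6000 ± 2.8203 → (-7.42, -1.78).

(-7.42, -1.78)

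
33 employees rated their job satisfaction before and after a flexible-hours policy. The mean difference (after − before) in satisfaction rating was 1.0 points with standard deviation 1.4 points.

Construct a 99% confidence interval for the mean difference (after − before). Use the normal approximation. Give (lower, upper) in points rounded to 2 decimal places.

Paired design: SE = s_d/√n = 1.4/√33 = 0.2437.
z* = 2.576; margin of error = 2.576 × 0.2437 = 0.6278.
1.0 ± 0.6278 → (0.37, 1.63).

(0.37, 1.63)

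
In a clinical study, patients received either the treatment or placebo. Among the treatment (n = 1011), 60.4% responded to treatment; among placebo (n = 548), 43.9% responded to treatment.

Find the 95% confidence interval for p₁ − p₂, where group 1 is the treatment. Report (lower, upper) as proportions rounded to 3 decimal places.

(0.114, 0.216)

Each SE is √(p̂(1−p̂)/n): √(0.6040·0.3960/1011) = 0.01538 and √(0.4390·0.5610/548) = 0.02120.
SE(p̂₁ − p̂₂) = √(SE₁² + SE₂²) = √(0.0002365444 + 0.00044944) = 0.02619, since the two samples are independent.
At 95% confidence z* = 1.960; margin = 1.960 × 0.02619 = 0.05133.
The difference is 0.6040 − 0.4390 = 0.1650, so the interval is 0.1650 ± 0.05133 = (0.114, 0.216).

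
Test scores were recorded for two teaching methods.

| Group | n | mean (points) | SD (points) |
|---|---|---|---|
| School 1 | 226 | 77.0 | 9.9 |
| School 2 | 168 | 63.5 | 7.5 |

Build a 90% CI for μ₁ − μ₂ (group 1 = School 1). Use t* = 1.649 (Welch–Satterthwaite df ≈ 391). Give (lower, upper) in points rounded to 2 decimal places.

(12.05, 14.95)

SE₁ = s₁/√n₁ = 9.9/√226 = 0.6585; SE₂ = 7.5/√168 = 0.5786.
Independent samples, unequal variances: SE_diff = √(SE₁² + SE₂²) = √(0.43362225 + 0.33477796) = 0.8766.
t* = 1.649, so margin of error = 1.649 × 0.8766 = 1.4455.
Difference in means = 77.0 − 63.5 = 13.5000.
13.5000 ± 1.4455 → (12.05, 14.95).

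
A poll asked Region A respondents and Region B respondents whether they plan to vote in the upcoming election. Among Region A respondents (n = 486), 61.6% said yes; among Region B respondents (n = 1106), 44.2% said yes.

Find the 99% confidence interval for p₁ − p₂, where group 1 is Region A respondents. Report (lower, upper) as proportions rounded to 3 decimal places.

(0.105, 0.243)

Each SE is √(p̂(1−p̂)/n): √(0.6160·0.3840/486) = 0.02206 and √(0.4420·0.5580/1106) = 0.01493.
SE(p̂₁ − p̂₂) = √(SE₁² + SE₂²) = √(0.0004866436 + 0.0002229049) = 0.02664, since the two samples are independent.
At 99% confidence z* = 2.576; margin = 2.576 × 0.02664 = 0.06862.
The difference is 0.6160 − 0.4420 = 0.1740, so the interval is 0.1740 ± 0.06862 = (0.105, 0.243).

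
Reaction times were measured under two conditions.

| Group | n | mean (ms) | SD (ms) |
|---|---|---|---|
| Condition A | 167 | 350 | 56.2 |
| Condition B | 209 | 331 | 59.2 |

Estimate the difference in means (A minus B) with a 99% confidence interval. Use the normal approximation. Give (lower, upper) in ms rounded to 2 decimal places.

SE₁ = s₁/√n₁ = 56.2/√167 = 4.3489; SE₂ = 59.2/√209 = 4.0949.
Independent samples, unequal variances: SE_diff = √(SE₁² + SE₂²) = √(18.91293121 + 16.76820601) = 5.9734.
z* = 2.576, so margin of error = 2.576 × 5.9734 = 15.3875.
Difference in means = 350 − 331 = 19.0000.
19.0000 ± 15.3875 → (3.61, 34.39).

(3.61, 34.39)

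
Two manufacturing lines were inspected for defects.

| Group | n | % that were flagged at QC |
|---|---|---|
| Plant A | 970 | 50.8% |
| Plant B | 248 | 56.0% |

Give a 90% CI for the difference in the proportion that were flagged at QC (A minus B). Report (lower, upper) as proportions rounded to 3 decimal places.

The two standard errors are √(0.5080×0.4920/970) = 0.01605 and √(0.5600×0.4400/248) = 0.03152.
Because the samples are independent, SE_diff = √(0.01605² + 0.03152²) = 0.03537.
Using z* = 1.645 for 90%, ME = 1.645 × 0.03537 = 0.05818.
p̂₁ − p̂₂ = -0.0520; interval -0.0520 ± 0.05818 gives (-0.110, 0.006).

(-0.110, 0.006)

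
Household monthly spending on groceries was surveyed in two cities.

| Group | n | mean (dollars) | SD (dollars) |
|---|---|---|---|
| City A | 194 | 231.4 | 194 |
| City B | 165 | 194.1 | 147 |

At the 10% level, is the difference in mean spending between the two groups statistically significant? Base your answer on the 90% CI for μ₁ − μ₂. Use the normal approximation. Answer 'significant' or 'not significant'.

significant

Standard errors of each mean: 194/√194 = 13.9284 and 147/√165 = 11.4439.
SE(x̄₁ − x̄₂) = √(13.9284² + 11.4439²) = 18.0267 for independent samples with unequal variances.
With z* = 1.645, the margin is 1.645 × 18.0267 = 29.6539.
x̄₁ − x̄₂ = 231.4 − 194.1 = 37.3000; the interval is 37.3000 ± 29.6539 = (7.6461, 66.9539).
The interval (7.6461, 66.9539) does not contain 0, so the difference is significant.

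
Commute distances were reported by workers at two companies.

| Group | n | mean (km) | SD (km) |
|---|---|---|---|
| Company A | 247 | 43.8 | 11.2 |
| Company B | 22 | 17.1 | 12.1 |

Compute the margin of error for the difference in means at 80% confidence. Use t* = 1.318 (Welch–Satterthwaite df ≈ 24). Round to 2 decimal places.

SE₁ = s₁/√n₁ = 11.2/√247 = 0.7126; SE₂ = 12.1/√22 = 2.5797.
Independent samples, unequal variances: SE_diff = √(SE₁² + SE₂²) = √(0.50779876 + 6.65485209) = 2.6763.
t* = 1.318, so margin of error = 1.318 × 2.6763 = 3.5274.

3.53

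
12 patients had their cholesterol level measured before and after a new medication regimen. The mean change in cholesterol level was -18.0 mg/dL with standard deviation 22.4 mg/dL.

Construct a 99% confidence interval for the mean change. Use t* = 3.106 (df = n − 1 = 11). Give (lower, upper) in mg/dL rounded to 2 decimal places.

(-38.08, 2.08)

Paired design: SE = s_d/√n = 22.4/√12 = 6.4663.
t* = 3.106; margin of error = 3.106 × 6.4663 = 20.0843.
-18.0 ± 20.0843 → (-38.08, 2.08).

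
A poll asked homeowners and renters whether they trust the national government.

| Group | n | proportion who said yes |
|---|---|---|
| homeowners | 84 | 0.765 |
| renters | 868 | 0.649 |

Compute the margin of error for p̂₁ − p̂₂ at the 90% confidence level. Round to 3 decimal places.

0.081

Each SE is √(p̂(1−p̂)/n): √(0.7650·0.2350/84) = 0.04626 and √(0.6490·0.3510/868) = 0.01620.
SE(p̂₁ − p̂₂) = √(SE₁² + SE₂²) = √(0.0021399876 + 0.00026244) = 0.04901, since the two samples are independent.
At 90% confidence z* = 1.645; margin = 1.645 × 0.04901 = 0.08062.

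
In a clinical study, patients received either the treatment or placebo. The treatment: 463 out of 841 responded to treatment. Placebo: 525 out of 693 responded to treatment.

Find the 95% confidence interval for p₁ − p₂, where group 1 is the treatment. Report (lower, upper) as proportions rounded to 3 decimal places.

First, p̂₁ = 463/841 = 0.5505; p̂₂ = 525/693 = 0.7576.
The two standard errors are √(0.5505×0.4495/841) = 0.01715 and √(0.7576×0.2424/693) = 0.01628.
Because the samples are independent, SE_diff = √(0.01715² + 0.01628²) = 0.02365.
Using z* = 1.960 for 95%, ME = 1.960 × 0.02365 = 0.04635.
p̂₁ − p̂₂ = -0.2071; interval -0.2071 ± 0.04635 gives (-0.253, -0.161).

(-0.253, -0.161)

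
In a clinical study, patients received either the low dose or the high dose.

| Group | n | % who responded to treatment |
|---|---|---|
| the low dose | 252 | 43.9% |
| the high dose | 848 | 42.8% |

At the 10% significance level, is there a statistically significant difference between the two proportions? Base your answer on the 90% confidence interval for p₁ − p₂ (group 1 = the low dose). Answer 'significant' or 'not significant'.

SE₁ = √(p̂₁(1−p̂₁)/n₁) = √(0.4390·0.5610/252) = 0.03126; SE₂ = √(0.4280·0.5720/848) = 0.01699.
Independent samples: SE of the difference = √(SE₁² + SE₂²) = √(0.0009771876 + 0.0002886601) = 0.03558.
z* for 90% confidence is 1.645, so the margin of error is 1.645 × 0.03558 = 0.05853.
Point estimate p̂₁ − p̂₂ = 0.4390 − 0.4280 = 0.0110.
0.0110 ± 0.05853 → (-0.04753, 0.06953).
The interval (-0.04753, 0.06953) contains 0, so the difference is not significant.

not significant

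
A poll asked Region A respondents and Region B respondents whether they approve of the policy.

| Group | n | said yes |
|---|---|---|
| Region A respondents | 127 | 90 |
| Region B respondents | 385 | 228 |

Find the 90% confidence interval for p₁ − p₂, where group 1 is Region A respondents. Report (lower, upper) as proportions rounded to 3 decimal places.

First, p̂₁ = 90/127 = 0.7087; p̂₂ = 228/385 = 0.5922.
The two standard errors are √(0.7087×0.2913/127) = 0.04032 and √(0.5922×0.4078/385) = 0.02505.
Because the samples are independent, SE_diff = √(0.04032² + 0.02505²) = 0.04747.
Using z* = 1.645 for 90%, ME = 1.645 × 0.04747 = 0.07809.
p̂₁ − p̂₂ = 0.1165; interval 0.1165 ± 0.07809 gives (0.038, 0.195).

(0.038, 0.195)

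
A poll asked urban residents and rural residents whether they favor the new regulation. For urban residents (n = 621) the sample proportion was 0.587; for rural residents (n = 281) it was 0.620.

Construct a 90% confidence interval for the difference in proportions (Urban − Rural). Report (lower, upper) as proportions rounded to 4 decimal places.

(-0.0907, 0.0247)

Each SE is √(p̂(1−p̂)/n): √(0.5870·0.4130/621) = 0.01976 and √(0.6200·0.3800/281) = 0.02896.
SE(p̂₁ − p̂₂) = √(SE₁² + SE₂²) = √(0.0003904576 + 0.0008386816) = 0.03506, since the two samples are independent.
At 90% confidence z* = 1.645; margin = 1.645 × 0.03506 = 0.05767.
The difference is 0.5870 − 0.6200 = -0.0330, so the interval is -0.0330 ± 0.05767 = (-0.0907, 0.0247).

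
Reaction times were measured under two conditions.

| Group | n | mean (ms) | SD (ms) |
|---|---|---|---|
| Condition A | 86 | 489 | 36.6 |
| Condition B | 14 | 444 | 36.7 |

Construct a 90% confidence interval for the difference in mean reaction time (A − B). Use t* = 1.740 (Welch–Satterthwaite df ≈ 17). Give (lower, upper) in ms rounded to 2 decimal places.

Per-group SEs: s₁/√n₁ = 36.6/√86 = 3.9467, s₂/√n₂ = 36.7/√14 = 9.8085.
Unpooled SE of the difference: √(15.57644089 + 96.20667225) = 10.5728.
Margin of error = t* · SE = 1.740 × 10.5728 = 18.3967.
x̄₁ − x̄₂ = 489 − 444 = 45.0000.
CI: 45.0000 ± 18.3967 = (26.60, 63.40).

(26.60, 63.40)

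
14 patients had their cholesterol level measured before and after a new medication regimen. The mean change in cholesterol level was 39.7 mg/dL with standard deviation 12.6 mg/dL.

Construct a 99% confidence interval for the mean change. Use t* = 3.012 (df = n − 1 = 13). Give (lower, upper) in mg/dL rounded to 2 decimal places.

(29.56, 49.84)

Paired design: SE = s_d/√n = 12.6/√14 = 3.3675.
t* = 3.012; margin of error = 3.012 × 3.3675 = 10.1429.
39.7 ± 10.1429 → (29.56, 49.84).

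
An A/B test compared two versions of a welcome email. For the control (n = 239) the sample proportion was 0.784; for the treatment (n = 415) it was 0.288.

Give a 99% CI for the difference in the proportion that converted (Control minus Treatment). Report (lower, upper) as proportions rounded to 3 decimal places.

Each SE is √(p̂(1−p̂)/n): √(0.7840·0.2160/239) = 0.02662 and √(0.2880·0.7120/415) = 0.02223.
SE(p̂₁ − p̂₂) = √(SE₁² + SE₂²) = √(0.0007086244 + 0.0004941729) = 0.03468, since the two samples are independent.
At 99% confidence z* = 2.576; margin = 2.576 × 0.03468 = 0.08934.
The difference is 0.7840 − 0.2880 = 0.4960, so the interval is 0.4960 ± 0.08934 = (0.407, 0.585).

(0.407, 0.585)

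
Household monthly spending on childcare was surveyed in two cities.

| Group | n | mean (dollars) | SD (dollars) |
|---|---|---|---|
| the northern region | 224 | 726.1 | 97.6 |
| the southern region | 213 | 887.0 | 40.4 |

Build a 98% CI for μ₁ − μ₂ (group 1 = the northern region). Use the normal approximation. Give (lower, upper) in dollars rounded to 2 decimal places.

(-177.38, -144.42)

SE₁ = s₁/√n₁ = 97.6/√224 = 6.5212; SE₂ = 40.4/√213 = 2.7682.
Independent samples, unequal variances: SE_diff = √(SE₁² + SE₂²) = √(42.52604944 + 7.66293124) = 7.0844.
z* = 2.326, so margin of error = 2.326 × 7.0844 = 16.4783.
Difference in means = 726.1 − 887.0 = -160.9000.
-160.9000 ± 16.4783 → (-177.38, -144.42).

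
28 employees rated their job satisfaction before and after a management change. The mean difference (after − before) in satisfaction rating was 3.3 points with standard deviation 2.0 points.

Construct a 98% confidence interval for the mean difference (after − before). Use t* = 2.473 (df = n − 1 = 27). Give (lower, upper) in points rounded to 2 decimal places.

(2.37, 4.23)

This is a matched-pairs design, so SE = s_d/√n = 2.0/√28 = 0.3780.
Margin = 2.473 × 0.3780 = 0.9348; the interval is 3.3 ± 0.9348 = (2.37, 4.23).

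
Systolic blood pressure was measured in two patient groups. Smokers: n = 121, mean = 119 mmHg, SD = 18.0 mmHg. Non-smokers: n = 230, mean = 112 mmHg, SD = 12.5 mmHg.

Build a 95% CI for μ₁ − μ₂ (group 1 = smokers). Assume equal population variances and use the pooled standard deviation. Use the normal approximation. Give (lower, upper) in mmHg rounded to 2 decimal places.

Pooled variance s_p² = [120·18.0² + 229·12.5²] / (121+230−2) = 213.9291, so s_p = 14.6263.
SE_diff = s_p·√(1/n₁ + 1/n₂) = 14.6263·√(1/121 + 1/230) = 1.6426.
z* = 1.960; margin = 1.960 × 1.6426 = 3.2195.
Difference = 119 − 112 = 7.0000.
7.0000 ± 3.2195 → (3.78, 10.22).

(3.78, 10.22)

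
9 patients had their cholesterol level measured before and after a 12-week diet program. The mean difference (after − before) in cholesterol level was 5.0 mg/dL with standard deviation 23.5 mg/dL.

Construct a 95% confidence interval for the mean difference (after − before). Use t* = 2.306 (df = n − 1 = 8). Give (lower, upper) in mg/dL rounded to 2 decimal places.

(-13.06, 23.06)

This is a matched-pairs design, so SE = s_d/√n = 23.5/√9 = 7.8333.
Margin = 2.306 × 7.8333 = 18.0636; the interval is 5.0 ± 18.0636 = (-13.06, 23.06).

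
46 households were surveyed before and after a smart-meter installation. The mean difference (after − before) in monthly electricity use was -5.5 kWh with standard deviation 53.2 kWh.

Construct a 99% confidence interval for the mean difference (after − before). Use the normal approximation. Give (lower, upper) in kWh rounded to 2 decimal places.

Paired design: SE = s_d/√n = 53.2/√46 = 7.8439.
z* = 2.576; margin of error = 2.576 × 7.8439 = 20.2059.
-5.5 ± 20.2059 → (-25.71, 14.71).

(-25.71, 14.71)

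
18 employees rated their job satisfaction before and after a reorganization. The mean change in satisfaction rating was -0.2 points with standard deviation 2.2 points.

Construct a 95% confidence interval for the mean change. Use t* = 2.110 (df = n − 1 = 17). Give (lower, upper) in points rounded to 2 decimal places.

(-1.29, 0.89)

This is a matched-pairs design, so SE = s_d/√n = 2.2/√18 = 0.5185.
Margin = 2.110 × 0.5185 = 1.0940; the interval is -0.2 ± 1.0940 = (-1.29, 0.89).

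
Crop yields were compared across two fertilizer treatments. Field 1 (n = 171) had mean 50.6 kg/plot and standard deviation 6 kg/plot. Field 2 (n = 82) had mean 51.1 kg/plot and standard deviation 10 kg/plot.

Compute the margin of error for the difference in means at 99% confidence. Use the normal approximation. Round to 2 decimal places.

3.08

SE₁ = s₁/√n₁ = 6/√171 = 0.4588; SE₂ = 10/√82 = 1.1043.
Independent samples, unequal variances: SE_diff = √(SE₁² + SE₂²) = √(0.21049744 + 1.21947849) = 1.1958.
z* = 2.576, so margin of error = 2.576 × 1.1958 = 3.0804.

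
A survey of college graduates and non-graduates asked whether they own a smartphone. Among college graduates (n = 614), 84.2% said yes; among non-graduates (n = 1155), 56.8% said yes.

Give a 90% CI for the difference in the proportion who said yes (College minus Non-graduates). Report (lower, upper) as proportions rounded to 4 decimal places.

Each SE is √(p̂(1−p̂)/n): √(0.8420·0.1580/614) = 0.01472 and √(0.5680·0.4320/1155) = 0.01458.
SE(p̂₁ − p̂₂) = √(SE₁² + SE₂²) = √(0.0002166784 + 0.0002125764) = 0.02072, since the two samples are independent.
At 90% confidence z* = 1.645; margin = 1.645 × 0.02072 = 0.03408.
The difference is 0.8420 − 0.5680 = 0.2740, so the interval is 0.2740 ± 0.03408 = (0.2399, 0.3081).

(0.2399, 0.3081)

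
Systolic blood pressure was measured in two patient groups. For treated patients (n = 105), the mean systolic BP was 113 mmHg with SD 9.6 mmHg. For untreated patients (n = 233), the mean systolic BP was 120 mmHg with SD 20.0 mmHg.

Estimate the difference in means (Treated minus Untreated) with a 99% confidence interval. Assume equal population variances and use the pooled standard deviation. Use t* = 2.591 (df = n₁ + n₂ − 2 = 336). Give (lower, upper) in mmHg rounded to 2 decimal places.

(-12.32, -1.68)

s_p = √[((n₁−1)s₁² + (n₂−1)s₂²)/(n₁+n₂−2)] = √[(104·9.6² + 232·20.0²)/336] = 17.4561.
SE = 17.4561·√(1/105 + 1/233) = 2.0518.
With t* = 2.591, margin = 2.591 × 2.0518 = 5.3162.
x̄₁ − x̄₂ = 113 − 120 = -7.0000; interval -7.0000 ± 5.3162 = (-12.32, -1.68).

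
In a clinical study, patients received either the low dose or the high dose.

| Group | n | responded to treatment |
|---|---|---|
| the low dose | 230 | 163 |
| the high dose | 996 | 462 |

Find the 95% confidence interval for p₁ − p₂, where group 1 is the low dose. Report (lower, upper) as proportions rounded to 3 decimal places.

p̂₁ = 163/230 = 0.7087 and p̂₂ = 462/996 = 0.4639.
SE₁ = √(p̂₁(1−p̂₁)/n₁) = √(0.7087·0.2913/230) = 0.02996; SE₂ = √(0.4639·0.5361/996) = 0.01580.
Independent samples: SE of the difference = √(SE₁² + SE₂²) = √(0.0008976016 + 0.00024964) = 0.03387.
z* for 95% confidence is 1.960, so the margin of error is 1.960 × 0.03387 = 0.06639.
Point estimate p̂₁ − p̂₂ = 0.7087 − 0.4639 = 0.2448.
0.2448 ± 0.06639 → (0.178, 0.311).

(0.178, 0.311)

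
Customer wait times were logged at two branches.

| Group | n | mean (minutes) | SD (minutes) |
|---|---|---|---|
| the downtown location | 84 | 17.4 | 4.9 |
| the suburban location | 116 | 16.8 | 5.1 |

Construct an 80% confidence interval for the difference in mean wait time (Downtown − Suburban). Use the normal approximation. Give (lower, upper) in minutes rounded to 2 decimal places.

(-0.32, 1.52)

Per-group SEs: s₁/√n₁ = 4.9/√84 = 0.5346, s₂/√n₂ = 5.1/√116 = 0.4735.
Unpooled SE of the difference: √(0.28579716 + 0.22420225) = 0.7141.
Margin of error = z* · SE = 1.282 × 0.7141 = 0.9155.
x̄₁ − x̄₂ = 17.4 − 16.8 = 0.6000.
CI: 0.6000 ± 0.9155 = (-0.32, 1.52).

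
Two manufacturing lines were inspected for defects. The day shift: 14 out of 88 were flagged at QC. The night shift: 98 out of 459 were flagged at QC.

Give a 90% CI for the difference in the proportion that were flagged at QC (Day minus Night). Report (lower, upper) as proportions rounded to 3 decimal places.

(-0.126, 0.017)

First, p̂₁ = 14/88 = 0.1591; p̂₂ = 98/459 = 0.2135.
The two standard errors are √(0.1591×0.8409/88) = 0.03899 and √(0.2135×0.7865/459) = 0.01913.
Because the samples are independent, SE_diff = √(0.03899² + 0.01913²) = 0.04343.
Using z* = 1.645 for 90%, ME = 1.645 × 0.04343 = 0.07144.
p̂₁ − p̂₂ = -0.0544; interval -0.0544 ± 0.07144 gives (-0.126, 0.017).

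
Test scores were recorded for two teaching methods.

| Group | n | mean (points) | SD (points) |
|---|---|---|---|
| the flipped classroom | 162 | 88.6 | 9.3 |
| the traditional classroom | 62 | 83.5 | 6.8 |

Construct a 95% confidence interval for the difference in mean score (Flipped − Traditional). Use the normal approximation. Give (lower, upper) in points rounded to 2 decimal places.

(2.88, 7.32)

Standard errors of each mean: 9.3/√162 = 0.7307 and 6.8/√62 = 0.8636.
SE(x̄₁ − x̄₂) = √(0.7307² + 0.8636²) = 1.1313 for independent samples with unequal variances.
With z* = 1.960, the margin is 1.960 × 1.1313 = 2.2173.
x̄₁ − x̄₂ = 88.6 − 83.5 = 5.1000; the interval is 5.1000 ± 2.2173 = (2.88, 7.32).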